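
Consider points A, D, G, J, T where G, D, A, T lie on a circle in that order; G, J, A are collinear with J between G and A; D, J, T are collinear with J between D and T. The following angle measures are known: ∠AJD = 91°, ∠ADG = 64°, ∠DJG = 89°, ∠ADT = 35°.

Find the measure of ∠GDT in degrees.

1. ∠DAG = 54°  [△DJA]
2. ∠AGD = 62°  [△GDA]
3. ∠GDT = 29°  [△GJD]

∠GDT = 29°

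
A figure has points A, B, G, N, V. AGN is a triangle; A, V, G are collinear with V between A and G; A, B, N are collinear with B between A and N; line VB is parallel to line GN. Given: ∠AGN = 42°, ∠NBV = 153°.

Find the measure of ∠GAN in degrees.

∠GAN = 111°

1. ∠AVB = 42°  [VB∥GN, corresponding at V]
2. ∠ABV = 27°  [linear pair at B on AN]
3. ∠BAV = 111°  [△AVB]
4. ∠GAN = 111°  [V on AG, B on AN]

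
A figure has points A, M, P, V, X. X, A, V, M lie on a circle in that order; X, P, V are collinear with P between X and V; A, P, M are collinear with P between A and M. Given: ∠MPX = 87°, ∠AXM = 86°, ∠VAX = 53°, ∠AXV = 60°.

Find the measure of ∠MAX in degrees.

∠MAX = 27°

1. ∠APV = 87°  [vertical angles at P]
2. ∠APX = 93°  [linear pair at P on XV]
3. ∠MAX = 27°  [△XPA]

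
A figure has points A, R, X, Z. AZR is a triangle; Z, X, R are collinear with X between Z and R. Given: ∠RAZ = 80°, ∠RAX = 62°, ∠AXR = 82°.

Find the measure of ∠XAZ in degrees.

∠XAZ = 18°

1. ∠ARX = 36°  [△AXR]
2. ∠AXZ = 98°  [linear pair at X on ZR]
3. ∠ARZ = 36°  [X on ray RZ]
4. ∠AZR = 64°  [△AZR]
5. ∠AZX = 64°  [X on ray ZR]
6. ∠XAZ = 18°  [△AZX]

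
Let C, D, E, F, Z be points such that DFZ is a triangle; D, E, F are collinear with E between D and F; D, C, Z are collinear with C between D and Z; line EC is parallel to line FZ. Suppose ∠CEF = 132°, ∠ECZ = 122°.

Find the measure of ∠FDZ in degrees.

1. ∠CED = 48°  [linear pair at E on DF]
2. ∠DCE = 58°  [linear pair at C on DZ]
3. ∠CDE = 74°  [△DEC]
4. ∠FDZ = 74°  [E on DF, C on DZ]

∠FDZ = 74°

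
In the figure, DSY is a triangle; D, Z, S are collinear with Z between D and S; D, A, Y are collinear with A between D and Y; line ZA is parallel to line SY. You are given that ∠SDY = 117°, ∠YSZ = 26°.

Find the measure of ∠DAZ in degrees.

1. ∠DSY = 26°  [Z on ray SD]
2. ∠DYS = 37°  [△DSY]
3. ∠DAZ = 37°  [ZA∥SY, corresponding at A]

∠DAZ = 37°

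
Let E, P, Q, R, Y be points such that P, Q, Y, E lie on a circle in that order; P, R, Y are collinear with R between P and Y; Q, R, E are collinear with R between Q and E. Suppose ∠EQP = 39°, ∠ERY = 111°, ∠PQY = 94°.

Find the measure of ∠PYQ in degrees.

∠PYQ = 56°

1. ∠EYP = 39°  [same arc PE]
2. ∠PRQ = 111°  [vertical angles at R]
3. ∠PEY = 86°  [cyclic PQYE, opposite ∠Q+∠E]
4. ∠EPY = 55°  [△PYE]
5. ∠QRY = 69°  [linear pair at R on PY]
6. ∠EQY = 55°  [same arc YE]
7. ∠PYQ = 56°  [△QRY]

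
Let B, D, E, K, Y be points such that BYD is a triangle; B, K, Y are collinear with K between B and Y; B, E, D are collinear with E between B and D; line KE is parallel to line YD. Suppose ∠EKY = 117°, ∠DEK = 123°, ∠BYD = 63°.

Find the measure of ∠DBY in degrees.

∠DBY = 60°

1. ∠BKE = 63°  [linear pair at K on BY]
2. ∠BEK = 57°  [linear pair at E on BD]
3. ∠EBK = 60°  [△BKE]
4. ∠DBY = 60°  [K on BY, E on BD]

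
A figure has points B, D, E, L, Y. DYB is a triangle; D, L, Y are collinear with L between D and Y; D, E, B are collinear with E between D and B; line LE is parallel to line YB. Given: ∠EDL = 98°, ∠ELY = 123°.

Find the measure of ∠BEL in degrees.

1. ∠DLE = 57°  [linear pair at L on DY]
2. ∠DEL = 25°  [△DLE]
3. ∠BEL = 155°  [linear pair at E on DB]

∠BEL = 155°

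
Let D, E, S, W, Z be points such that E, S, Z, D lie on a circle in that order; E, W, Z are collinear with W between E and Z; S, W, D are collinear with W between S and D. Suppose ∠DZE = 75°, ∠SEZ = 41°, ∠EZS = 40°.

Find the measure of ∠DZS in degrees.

∠DZS = 115°

1. ∠DSE = 75°  [same arc ED]
2. ∠EDS = 40°  [same arc ES]
3. ∠DES = 65°  [△ESD]
4. ∠DZS = 115°  [cyclic ESZD, opposite ∠E+∠Z]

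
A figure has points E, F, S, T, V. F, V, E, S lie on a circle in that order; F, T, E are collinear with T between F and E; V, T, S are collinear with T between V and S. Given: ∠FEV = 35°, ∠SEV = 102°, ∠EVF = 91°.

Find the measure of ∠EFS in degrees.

∠EFS = 24°

1. ∠FSV = 35°  [same arc FV]
2. ∠SFV = 78°  [cyclic FVES, opposite ∠F+∠E]
3. ∠ESF = 89°  [cyclic FVES, opposite ∠V+∠S]
4. ∠FVS = 67°  [△FVS]
5. ∠FES = 67°  [same arc FS]
6. ∠EFS = 24°  [△FES]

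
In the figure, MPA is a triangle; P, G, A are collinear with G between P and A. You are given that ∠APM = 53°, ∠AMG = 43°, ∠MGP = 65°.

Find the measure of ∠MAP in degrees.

1. ∠AGM = 115°  [linear pair at G on PA]
2. ∠GAM = 22°  [△MGA]
3. ∠MAP = 22°  [G on ray AP]

∠MAP = 22°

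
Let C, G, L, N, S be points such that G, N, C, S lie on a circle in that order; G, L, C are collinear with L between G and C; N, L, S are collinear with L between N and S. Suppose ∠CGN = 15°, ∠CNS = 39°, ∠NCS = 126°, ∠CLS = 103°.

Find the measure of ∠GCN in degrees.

∠GCN = 64°

1. ∠CGS = 39°  [same arc CS]
2. ∠GLS = 77°  [linear pair at L on GC]
3. ∠GSN = 64°  [△GLS]
4. ∠GCN = 64°  [same arc GN]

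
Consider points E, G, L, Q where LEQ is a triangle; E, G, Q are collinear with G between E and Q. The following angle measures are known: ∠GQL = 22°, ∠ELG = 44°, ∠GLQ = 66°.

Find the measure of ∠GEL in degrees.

1. ∠LGQ = 92°  [△LGQ]
2. ∠EGL = 88°  [linear pair at G on EQ]
3. ∠GEL = 48°  [△LEG]

∠GEL = 48°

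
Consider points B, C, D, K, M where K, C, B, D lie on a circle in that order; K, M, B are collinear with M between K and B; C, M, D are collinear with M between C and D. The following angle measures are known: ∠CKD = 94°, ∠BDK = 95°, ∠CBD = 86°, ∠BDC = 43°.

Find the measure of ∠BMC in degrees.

1. ∠BCK = 85°  [cyclic KCBD, opposite ∠C+∠D]
2. ∠BCD = 51°  [△CBD]
3. ∠BKC = 43°  [same arc CB]
4. ∠CBK = 52°  [△KCB]
5. ∠BMC = 77°  [△CMB]

∠BMC = 77°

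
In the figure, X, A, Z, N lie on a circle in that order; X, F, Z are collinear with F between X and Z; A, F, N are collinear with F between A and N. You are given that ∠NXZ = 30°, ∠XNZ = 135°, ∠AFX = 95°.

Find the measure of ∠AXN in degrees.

1. ∠NAZ = 30°  [same arc ZN]
2. ∠NZX = 15°  [△XZN]
3. ∠AFZ = 85°  [linear pair at F on XZ]
4. ∠AZX = 65°  [△AFZ]
5. ∠NAX = 15°  [same arc XN]
6. ∠ANX = 65°  [same arc XA]
7. ∠AXN = 100°  [△XAN]

∠AXN = 100°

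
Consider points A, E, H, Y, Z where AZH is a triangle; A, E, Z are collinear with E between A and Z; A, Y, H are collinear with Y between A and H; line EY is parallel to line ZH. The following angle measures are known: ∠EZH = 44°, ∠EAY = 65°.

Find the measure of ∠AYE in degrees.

∠AYE = 71°

1. ∠AZH = 44°  [E on ray ZA]
2. ∠HAZ = 65°  [E on AZ, Y on AH]
3. ∠AHZ = 71°  [△AZH]
4. ∠AYE = 71°  [EY∥ZH, corresponding at Y]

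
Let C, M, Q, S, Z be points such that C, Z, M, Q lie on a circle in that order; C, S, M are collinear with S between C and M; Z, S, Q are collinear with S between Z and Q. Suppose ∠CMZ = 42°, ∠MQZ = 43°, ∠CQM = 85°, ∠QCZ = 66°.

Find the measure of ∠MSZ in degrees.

∠MSZ = 115°

1. ∠CQZ = 42°  [same arc CZ]
2. ∠MCZ = 43°  [same arc ZM]
3. ∠CZQ = 72°  [△CZQ]
4. ∠CSZ = 65°  [△CSZ]
5. ∠MSZ = 115°  [linear pair at S on CM]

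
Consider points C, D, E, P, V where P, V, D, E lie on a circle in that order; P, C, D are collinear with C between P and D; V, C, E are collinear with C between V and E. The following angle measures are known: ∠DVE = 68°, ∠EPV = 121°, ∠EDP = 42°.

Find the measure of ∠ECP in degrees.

1. ∠DPE = 68°  [same arc DE]
2. ∠EVP = 42°  [same arc PE]
3. ∠PEV = 17°  [△PVE]
4. ∠ECP = 95°  [△PCE]

∠ECP = 95°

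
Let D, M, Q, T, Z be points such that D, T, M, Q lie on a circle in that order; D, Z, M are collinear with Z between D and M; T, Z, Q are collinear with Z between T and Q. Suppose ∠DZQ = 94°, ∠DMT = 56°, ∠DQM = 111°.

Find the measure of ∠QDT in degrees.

1. ∠MZT = 94°  [vertical angles at Z]
2. ∠DQT = 56°  [same arc DT]
3. ∠DTM = 69°  [cyclic DTMQ, opposite ∠T+∠Q]
4. ∠DZT = 86°  [linear pair at Z on DM]
5. ∠MDT = 55°  [△DTM]
6. ∠DTQ = 39°  [△DZT]
7. ∠QDT = 85°  [△DTQ]

∠QDT = 85°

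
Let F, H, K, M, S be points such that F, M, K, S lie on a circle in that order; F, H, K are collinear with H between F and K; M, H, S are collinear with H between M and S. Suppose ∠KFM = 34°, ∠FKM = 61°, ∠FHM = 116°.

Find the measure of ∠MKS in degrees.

∠MKS = 91°

1. ∠FMS = 30°  [△FHM]
2. ∠FSM = 61°  [same arc FM]
3. ∠MFS = 89°  [△FMS]
4. ∠MKS = 91°  [cyclic FMKS, opposite ∠F+∠K]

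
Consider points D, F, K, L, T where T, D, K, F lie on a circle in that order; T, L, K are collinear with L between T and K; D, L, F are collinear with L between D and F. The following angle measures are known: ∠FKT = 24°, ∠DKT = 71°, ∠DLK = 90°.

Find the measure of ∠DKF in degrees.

∠DKF = 95°

1. ∠FDT = 24°  [same arc TF]
2. ∠DFT = 71°  [same arc TD]
3. ∠DTF = 85°  [△TDF]
4. ∠DKF = 95°  [cyclic TDKF, opposite ∠T+∠K]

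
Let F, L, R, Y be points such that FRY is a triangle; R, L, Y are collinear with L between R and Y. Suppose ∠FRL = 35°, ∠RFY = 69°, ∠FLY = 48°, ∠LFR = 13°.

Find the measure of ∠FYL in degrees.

∠FYL = 76°

1. ∠FRY = 35°  [L on ray RY]
2. ∠FYR = 76°  [△FRY]
3. ∠FYL = 76°  [L on ray YR]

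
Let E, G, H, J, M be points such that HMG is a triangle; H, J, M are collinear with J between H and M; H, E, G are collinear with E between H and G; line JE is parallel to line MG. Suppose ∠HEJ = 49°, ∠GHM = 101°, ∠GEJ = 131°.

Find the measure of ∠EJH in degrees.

∠EJH = 30°

1. ∠HGM = 49°  [JE∥MG, corresponding at E]
2. ∠GMH = 30°  [△HMG]
3. ∠EJH = 30°  [JE∥MG, corresponding at J]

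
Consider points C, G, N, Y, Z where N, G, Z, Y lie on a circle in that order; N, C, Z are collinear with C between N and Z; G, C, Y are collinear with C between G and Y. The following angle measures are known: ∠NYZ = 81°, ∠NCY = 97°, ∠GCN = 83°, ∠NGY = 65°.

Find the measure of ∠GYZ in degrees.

1. ∠YCZ = 83°  [linear pair at C on NZ]
2. ∠NZY = 65°  [same arc NY]
3. ∠GYZ = 32°  [△ZCY]

∠GYZ = 32°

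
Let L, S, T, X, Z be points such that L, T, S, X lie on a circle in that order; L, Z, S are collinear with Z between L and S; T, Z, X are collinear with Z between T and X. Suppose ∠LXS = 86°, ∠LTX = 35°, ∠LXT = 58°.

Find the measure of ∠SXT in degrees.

1. ∠LTS = 94°  [cyclic LTSX, opposite ∠T+∠X]
2. ∠LST = 58°  [same arc LT]
3. ∠SLT = 28°  [△LTS]
4. ∠SXT = 28°  [same arc TS]

∠SXT = 28°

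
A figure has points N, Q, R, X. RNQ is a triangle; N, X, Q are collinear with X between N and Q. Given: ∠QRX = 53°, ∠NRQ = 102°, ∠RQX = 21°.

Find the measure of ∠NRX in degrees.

∠NRX = 49°

1. ∠QXR = 106°  [△RXQ]
2. ∠NQR = 21°  [X on ray QN]
3. ∠NXR = 74°  [linear pair at X on NQ]
4. ∠QNR = 57°  [△RNQ]
5. ∠RNX = 57°  [X on ray NQ]
6. ∠NRX = 49°  [△RNX]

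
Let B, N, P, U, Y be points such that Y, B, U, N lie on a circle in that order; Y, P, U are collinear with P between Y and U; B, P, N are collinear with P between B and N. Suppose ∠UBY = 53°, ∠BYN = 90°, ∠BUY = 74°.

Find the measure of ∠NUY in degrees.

1. ∠BNY = 74°  [same arc YB]
2. ∠NBY = 16°  [△YBN]
3. ∠NUY = 16°  [same arc YN]

∠NUY = 16°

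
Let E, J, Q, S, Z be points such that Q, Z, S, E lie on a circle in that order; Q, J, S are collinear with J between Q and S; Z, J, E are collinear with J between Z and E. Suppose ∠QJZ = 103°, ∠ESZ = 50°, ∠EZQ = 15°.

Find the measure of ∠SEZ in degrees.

∠SEZ = 62°

1. ∠EJS = 103°  [vertical angles at J]
2. ∠ESQ = 15°  [same arc QE]
3. ∠SEZ = 62°  [△SJE]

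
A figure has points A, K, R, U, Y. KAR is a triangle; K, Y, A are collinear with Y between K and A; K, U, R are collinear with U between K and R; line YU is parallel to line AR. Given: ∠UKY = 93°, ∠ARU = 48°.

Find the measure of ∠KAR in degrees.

∠KAR = 39°

1. ∠AKR = 93°  [Y on KA, U on KR]
2. ∠ARK = 48°  [U on ray RK]
3. ∠KAR = 39°  [△KAR]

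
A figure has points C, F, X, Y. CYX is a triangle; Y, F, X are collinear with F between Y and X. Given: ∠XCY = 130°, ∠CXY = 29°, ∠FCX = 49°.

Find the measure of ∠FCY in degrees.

∠FCY = 81°

1. ∠CYX = 21°  [△CYX]
2. ∠CXF = 29°  [F on ray XY]
3. ∠CFX = 102°  [△CFX]
4. ∠CYF = 21°  [F on ray YX]
5. ∠CFY = 78°  [linear pair at F on YX]
6. ∠FCY = 81°  [△CYF]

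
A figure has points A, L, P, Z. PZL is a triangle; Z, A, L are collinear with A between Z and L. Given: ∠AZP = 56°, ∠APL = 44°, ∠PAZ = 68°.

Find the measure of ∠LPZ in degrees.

1. ∠LZP = 56°  [A on ray ZL]
2. ∠LAP = 112°  [linear pair at A on ZL]
3. ∠ALP = 24°  [△PAL]
4. ∠PLZ = 24°  [A on ray LZ]
5. ∠LPZ = 100°  [△PZL]

∠LPZ = 100°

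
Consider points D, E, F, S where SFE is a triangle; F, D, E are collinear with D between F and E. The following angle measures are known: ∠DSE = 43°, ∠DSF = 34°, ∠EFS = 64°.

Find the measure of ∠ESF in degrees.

∠ESF = 77°

1. ∠DFS = 64°  [D on ray FE]
2. ∠FDS = 82°  [△SFD]
3. ∠EDS = 98°  [linear pair at D on FE]
4. ∠DES = 39°  [△SDE]
5. ∠FES = 39°  [D on ray EF]
6. ∠ESF = 77°  [△SFE]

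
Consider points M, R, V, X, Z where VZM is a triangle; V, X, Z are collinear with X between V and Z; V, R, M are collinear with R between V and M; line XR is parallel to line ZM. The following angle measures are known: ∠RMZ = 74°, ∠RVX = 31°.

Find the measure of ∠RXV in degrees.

∠RXV = 75°

1. ∠VMZ = 74°  [R on ray MV]
2. ∠MVZ = 31°  [X on VZ, R on VM]
3. ∠MZV = 75°  [△VZM]
4. ∠RXV = 75°  [XR∥ZM, corresponding at X]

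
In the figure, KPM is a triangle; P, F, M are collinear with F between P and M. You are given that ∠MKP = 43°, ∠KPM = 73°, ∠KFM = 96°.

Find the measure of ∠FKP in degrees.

1. ∠FPK = 73°  [F on ray PM]
2. ∠KFP = 84°  [linear pair at F on PM]
3. ∠FKP = 23°  [△KPF]

∠FKP = 23°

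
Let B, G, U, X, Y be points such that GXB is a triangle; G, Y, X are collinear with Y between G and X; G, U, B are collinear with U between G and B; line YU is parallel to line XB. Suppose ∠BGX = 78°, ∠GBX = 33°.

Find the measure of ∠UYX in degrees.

∠UYX = 111°

1. ∠BXG = 69°  [△GXB]
2. ∠GYU = 69°  [YU∥XB, corresponding at Y]
3. ∠UYX = 111°  [linear pair at Y on GX]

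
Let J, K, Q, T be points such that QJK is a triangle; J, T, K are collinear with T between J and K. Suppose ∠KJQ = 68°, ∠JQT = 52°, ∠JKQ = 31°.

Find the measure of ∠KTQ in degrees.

1. ∠QJT = 68°  [T on ray JK]
2. ∠JTQ = 60°  [△QJT]
3. ∠KTQ = 120°  [linear pair at T on JK]

∠KTQ = 120°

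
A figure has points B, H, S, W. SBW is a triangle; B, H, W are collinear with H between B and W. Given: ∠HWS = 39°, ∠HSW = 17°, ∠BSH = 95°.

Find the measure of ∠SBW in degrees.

1. ∠SHW = 124°  [△SHW]
2. ∠BHS = 56°  [linear pair at H on BW]
3. ∠HBS = 29°  [△SBH]
4. ∠SBW = 29°  [H on ray BW]

∠SBW = 29°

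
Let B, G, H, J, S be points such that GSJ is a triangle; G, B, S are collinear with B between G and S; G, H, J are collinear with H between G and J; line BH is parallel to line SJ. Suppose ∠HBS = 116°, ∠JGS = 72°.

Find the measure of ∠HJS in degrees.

1. ∠GBH = 64°  [linear pair at B on GS]
2. ∠BGH = 72°  [B on GS, H on GJ]
3. ∠BHG = 44°  [△GBH]
4. ∠BHJ = 136°  [linear pair at H on GJ]
5. ∠HJS = 44°  [BH∥SJ, co-interior at J–H]

∠HJS = 44°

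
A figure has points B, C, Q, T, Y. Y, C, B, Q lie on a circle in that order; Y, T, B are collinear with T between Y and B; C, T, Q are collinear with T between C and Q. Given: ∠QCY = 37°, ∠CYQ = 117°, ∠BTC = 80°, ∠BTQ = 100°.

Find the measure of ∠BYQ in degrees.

∠BYQ = 74°

1. ∠CQY = 26°  [△YCQ]
2. ∠QTY = 80°  [vertical angles at T]
3. ∠BYQ = 74°  [△YTQ]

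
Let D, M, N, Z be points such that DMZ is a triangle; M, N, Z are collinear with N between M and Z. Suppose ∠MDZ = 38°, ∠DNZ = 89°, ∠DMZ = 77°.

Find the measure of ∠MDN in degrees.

∠MDN = 12°

1. ∠DNM = 91°  [linear pair at N on MZ]
2. ∠DMN = 77°  [N on ray MZ]
3. ∠MDN = 12°  [△DMN]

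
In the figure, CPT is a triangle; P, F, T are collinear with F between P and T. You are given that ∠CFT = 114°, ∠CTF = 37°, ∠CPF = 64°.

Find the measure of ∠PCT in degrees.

1. ∠CTP = 37°  [F on ray TP]
2. ∠CPT = 64°  [F on ray PT]
3. ∠PCT = 79°  [△CPT]

∠PCT = 79°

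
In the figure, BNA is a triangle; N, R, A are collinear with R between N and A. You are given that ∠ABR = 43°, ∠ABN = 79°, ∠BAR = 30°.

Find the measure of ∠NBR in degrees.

∠NBR = 36°

1. ∠ARB = 107°  [△BRA]
2. ∠BAN = 30°  [R on ray AN]
3. ∠BRN = 73°  [linear pair at R on NA]
4. ∠ANB = 71°  [△BNA]
5. ∠BNR = 71°  [R on ray NA]
6. ∠NBR = 36°  [△BNR]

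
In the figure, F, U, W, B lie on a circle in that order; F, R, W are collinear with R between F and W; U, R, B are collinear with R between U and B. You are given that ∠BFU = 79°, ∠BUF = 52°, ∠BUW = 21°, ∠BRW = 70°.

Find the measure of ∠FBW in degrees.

∠FBW = 107°

1. ∠BWF = 52°  [same arc FB]
2. ∠BFW = 21°  [same arc WB]
3. ∠FBW = 107°  [△FWB]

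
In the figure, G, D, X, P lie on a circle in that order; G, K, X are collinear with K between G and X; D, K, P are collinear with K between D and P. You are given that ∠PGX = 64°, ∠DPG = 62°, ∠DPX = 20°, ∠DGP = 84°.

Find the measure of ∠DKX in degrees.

1. ∠PDX = 64°  [same arc XP]
2. ∠DXG = 62°  [same arc GD]
3. ∠DKX = 54°  [△DKX]

∠DKX = 54°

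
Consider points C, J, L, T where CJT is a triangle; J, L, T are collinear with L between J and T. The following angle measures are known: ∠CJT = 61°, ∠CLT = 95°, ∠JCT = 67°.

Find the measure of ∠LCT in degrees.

1. ∠CTJ = 52°  [△CJT]
2. ∠CTL = 52°  [L on ray TJ]
3. ∠LCT = 33°  [△CLT]

∠LCT = 33°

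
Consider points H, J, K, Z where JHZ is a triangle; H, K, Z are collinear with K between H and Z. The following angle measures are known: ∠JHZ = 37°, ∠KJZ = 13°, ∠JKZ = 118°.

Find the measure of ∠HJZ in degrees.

1. ∠JZK = 49°  [△JKZ]
2. ∠HZJ = 49°  [K on ray ZH]
3. ∠HJZ = 94°  [△JHZ]

∠HJZ = 94°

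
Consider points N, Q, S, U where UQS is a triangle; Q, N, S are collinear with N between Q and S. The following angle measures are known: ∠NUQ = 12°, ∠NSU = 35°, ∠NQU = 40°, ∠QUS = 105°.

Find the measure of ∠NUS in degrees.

1. ∠QNU = 128°  [△UQN]
2. ∠SNU = 52°  [linear pair at N on QS]
3. ∠NUS = 93°  [△UNS]

∠NUS = 93°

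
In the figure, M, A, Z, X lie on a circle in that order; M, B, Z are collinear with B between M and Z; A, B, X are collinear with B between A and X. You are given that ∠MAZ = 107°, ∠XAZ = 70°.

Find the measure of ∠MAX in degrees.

1. ∠MXZ = 73°  [cyclic MAZX, opposite ∠A+∠X]
2. ∠XMZ = 70°  [same arc ZX]
3. ∠MZX = 37°  [△MZX]
4. ∠MAX = 37°  [same arc MX]

∠MAX = 37°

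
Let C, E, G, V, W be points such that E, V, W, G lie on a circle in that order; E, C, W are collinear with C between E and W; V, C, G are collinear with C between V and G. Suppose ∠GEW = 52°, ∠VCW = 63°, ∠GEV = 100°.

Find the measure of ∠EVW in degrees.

∠EVW = 67°

1. ∠GVW = 52°  [same arc WG]
2. ∠EWV = 65°  [△VCW]
3. ∠GWV = 80°  [cyclic EVWG, opposite ∠E+∠W]
4. ∠VGW = 48°  [△VWG]
5. ∠VEW = 48°  [same arc VW]
6. ∠EVW = 67°  [△EVW]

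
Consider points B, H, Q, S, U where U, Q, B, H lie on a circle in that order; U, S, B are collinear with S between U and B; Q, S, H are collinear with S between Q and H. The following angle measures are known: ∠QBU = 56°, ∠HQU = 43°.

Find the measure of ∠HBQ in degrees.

1. ∠QHU = 56°  [same arc UQ]
2. ∠HUQ = 81°  [△UQH]
3. ∠HBQ = 99°  [cyclic UQBH, opposite ∠U+∠B]

∠HBQ = 99°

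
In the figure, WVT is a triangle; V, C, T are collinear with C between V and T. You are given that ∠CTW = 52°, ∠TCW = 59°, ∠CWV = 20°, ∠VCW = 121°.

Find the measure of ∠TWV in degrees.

1. ∠VTW = 52°  [C on ray TV]
2. ∠CVW = 39°  [△WVC]
3. ∠TVW = 39°  [C on ray VT]
4. ∠TWV = 89°  [△WVT]

∠TWV = 89°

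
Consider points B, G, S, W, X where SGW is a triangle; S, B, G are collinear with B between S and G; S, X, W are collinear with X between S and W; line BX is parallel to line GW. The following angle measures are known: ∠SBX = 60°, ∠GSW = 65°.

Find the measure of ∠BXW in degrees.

∠BXW = 125°

1. ∠SGW = 60°  [BX∥GW, corresponding at B]
2. ∠GWS = 55°  [△SGW]
3. ∠BXS = 55°  [BX∥GW, corresponding at X]
4. ∠BXW = 125°  [linear pair at X on SW]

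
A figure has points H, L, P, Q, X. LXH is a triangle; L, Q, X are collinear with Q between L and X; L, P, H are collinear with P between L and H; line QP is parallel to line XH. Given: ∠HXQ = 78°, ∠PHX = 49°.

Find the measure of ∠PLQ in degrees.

∠PLQ = 53°

1. ∠HXL = 78°  [Q on ray XL]
2. ∠LHX = 49°  [P on ray HL]
3. ∠HLX = 53°  [△LXH]
4. ∠PLQ = 53°  [Q on LX, P on LH]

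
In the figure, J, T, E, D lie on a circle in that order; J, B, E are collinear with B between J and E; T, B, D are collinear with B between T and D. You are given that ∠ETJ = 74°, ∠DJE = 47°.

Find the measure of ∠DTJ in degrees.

∠DTJ = 27°

1. ∠EDJ = 106°  [cyclic JTED, opposite ∠T+∠D]
2. ∠DEJ = 27°  [△JED]
3. ∠DTJ = 27°  [same arc JD]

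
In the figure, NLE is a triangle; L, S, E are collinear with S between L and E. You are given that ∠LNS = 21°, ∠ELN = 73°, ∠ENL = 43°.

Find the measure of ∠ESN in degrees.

1. ∠NLS = 73°  [S on ray LE]
2. ∠LSN = 86°  [△NLS]
3. ∠ESN = 94°  [linear pair at S on LE]

∠ESN = 94°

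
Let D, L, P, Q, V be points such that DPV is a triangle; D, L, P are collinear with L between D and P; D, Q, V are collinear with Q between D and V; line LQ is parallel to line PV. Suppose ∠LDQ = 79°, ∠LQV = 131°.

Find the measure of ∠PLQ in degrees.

∠PLQ = 128°

1. ∠DQL = 49°  [linear pair at Q on DV]
2. ∠DLQ = 52°  [△DLQ]
3. ∠PLQ = 128°  [linear pair at L on DP]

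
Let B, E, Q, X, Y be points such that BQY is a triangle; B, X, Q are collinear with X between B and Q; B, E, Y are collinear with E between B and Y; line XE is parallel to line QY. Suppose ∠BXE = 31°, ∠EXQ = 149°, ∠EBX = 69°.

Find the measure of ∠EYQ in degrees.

1. ∠BEX = 80°  [△BXE]
2. ∠XEY = 100°  [linear pair at E on BY]
3. ∠EYQ = 80°  [XE∥QY, co-interior at Y–E]

∠EYQ = 80°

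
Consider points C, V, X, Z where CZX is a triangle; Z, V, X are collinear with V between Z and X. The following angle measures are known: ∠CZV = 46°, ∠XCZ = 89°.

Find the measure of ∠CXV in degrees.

1. ∠CZX = 46°  [V on ray ZX]
2. ∠CXZ = 45°  [△CZX]
3. ∠CXV = 45°  [V on ray XZ]

∠CXV = 45°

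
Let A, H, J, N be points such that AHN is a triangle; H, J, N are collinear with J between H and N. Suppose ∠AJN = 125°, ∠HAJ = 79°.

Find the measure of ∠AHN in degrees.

∠AHN = 46°

1. ∠AJH = 55°  [linear pair at J on HN]
2. ∠AHJ = 46°  [△AHJ]
3. ∠AHN = 46°  [J on ray HN]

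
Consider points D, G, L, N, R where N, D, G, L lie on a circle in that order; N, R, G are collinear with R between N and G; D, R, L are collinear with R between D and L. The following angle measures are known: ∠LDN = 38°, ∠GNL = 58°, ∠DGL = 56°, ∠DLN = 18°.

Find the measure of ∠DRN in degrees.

∠DRN = 76°

1. ∠LGN = 38°  [same arc NL]
2. ∠GDL = 58°  [same arc GL]
3. ∠DLG = 66°  [△DGL]
4. ∠GRL = 76°  [△GRL]
5. ∠DRN = 76°  [vertical angles at R]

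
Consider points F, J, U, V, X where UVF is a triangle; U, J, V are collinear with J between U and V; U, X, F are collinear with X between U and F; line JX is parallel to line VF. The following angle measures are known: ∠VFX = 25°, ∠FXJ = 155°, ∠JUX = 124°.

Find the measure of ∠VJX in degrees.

1. ∠JXU = 25°  [linear pair at X on UF]
2. ∠UJX = 31°  [△UJX]
3. ∠VJX = 149°  [linear pair at J on UV]

∠VJX = 149°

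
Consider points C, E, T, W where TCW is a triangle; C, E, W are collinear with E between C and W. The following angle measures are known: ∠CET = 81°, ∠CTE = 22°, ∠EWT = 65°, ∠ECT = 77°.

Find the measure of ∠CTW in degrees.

∠CTW = 38°

1. ∠CWT = 65°  [E on ray WC]
2. ∠TCW = 77°  [E on ray CW]
3. ∠CTW = 38°  [△TCW]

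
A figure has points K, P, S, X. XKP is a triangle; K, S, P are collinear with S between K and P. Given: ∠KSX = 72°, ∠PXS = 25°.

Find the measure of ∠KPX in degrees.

∠KPX = 47°

1. ∠PSX = 108°  [linear pair at S on KP]
2. ∠SPX = 47°  [△XSP]
3. ∠KPX = 47°  [S on ray PK]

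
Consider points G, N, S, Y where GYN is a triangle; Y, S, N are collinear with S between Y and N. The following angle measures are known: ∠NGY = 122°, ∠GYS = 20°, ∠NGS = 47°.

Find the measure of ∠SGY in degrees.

1. ∠GYN = 20°  [S on ray YN]
2. ∠GNY = 38°  [△GYN]
3. ∠GNS = 38°  [S on ray NY]
4. ∠GSN = 95°  [△GSN]
5. ∠GSY = 85°  [linear pair at S on YN]
6. ∠SGY = 75°  [△GYS]

∠SGY = 75°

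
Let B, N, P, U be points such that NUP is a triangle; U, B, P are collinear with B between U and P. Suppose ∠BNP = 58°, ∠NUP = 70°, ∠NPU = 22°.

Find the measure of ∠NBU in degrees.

∠NBU = 80°

1. ∠BPN = 22°  [B on ray PU]
2. ∠NBP = 100°  [△NBP]
3. ∠NBU = 80°  [linear pair at B on UP]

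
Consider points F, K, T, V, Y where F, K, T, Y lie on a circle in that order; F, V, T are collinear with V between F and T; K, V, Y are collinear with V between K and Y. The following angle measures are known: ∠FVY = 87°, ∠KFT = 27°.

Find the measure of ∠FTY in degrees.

∠FTY = 60°

1. ∠TVY = 93°  [linear pair at V on FT]
2. ∠KYT = 27°  [same arc KT]
3. ∠FTY = 60°  [△TVY]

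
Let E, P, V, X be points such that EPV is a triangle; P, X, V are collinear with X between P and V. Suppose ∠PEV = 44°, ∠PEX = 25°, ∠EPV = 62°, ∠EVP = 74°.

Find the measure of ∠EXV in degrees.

1. ∠EPX = 62°  [X on ray PV]
2. ∠EXP = 93°  [△EPX]
3. ∠EXV = 87°  [linear pair at X on PV]

∠EXV = 87°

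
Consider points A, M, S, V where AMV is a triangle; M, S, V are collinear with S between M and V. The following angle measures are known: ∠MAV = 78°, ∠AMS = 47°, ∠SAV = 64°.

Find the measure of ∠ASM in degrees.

1. ∠AMV = 47°  [S on ray MV]
2. ∠AVM = 55°  [△AMV]
3. ∠AVS = 55°  [S on ray VM]
4. ∠ASV = 61°  [△ASV]
5. ∠ASM = 119°  [linear pair at S on MV]

∠ASM = 119°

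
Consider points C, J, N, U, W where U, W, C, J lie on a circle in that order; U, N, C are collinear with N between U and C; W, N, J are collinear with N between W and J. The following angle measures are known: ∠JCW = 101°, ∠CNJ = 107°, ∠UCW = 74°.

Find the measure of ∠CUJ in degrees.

∠CUJ = 33°

1. ∠JNU = 73°  [linear pair at N on UC]
2. ∠UJW = 74°  [same arc UW]
3. ∠CUJ = 33°  [△UNJ]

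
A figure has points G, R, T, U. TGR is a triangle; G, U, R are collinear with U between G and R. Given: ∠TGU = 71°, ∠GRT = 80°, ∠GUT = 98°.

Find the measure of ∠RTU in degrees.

∠RTU = 18°

1. ∠TRU = 80°  [U on ray RG]
2. ∠RUT = 82°  [linear pair at U on GR]
3. ∠RTU = 18°  [△TUR]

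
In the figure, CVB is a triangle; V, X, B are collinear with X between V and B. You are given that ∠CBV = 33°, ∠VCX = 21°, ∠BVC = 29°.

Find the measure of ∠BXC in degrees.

∠BXC = 50°

1. ∠CVX = 29°  [X on ray VB]
2. ∠CXV = 130°  [△CVX]
3. ∠BXC = 50°  [linear pair at X on VB]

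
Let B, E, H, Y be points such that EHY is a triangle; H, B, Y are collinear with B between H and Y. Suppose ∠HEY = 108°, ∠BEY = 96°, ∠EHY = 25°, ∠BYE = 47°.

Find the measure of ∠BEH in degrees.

∠BEH = 12°

1. ∠EBY = 37°  [△EBY]
2. ∠BHE = 25°  [B on ray HY]
3. ∠EBH = 143°  [linear pair at B on HY]
4. ∠BEH = 12°  [△EHB]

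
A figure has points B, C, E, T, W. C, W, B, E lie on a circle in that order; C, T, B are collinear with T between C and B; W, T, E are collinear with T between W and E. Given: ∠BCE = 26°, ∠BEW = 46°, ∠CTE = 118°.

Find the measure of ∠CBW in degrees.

1. ∠BWE = 26°  [same arc BE]
2. ∠BTW = 118°  [vertical angles at T]
3. ∠CBW = 36°  [△WTB]

∠CBW = 36°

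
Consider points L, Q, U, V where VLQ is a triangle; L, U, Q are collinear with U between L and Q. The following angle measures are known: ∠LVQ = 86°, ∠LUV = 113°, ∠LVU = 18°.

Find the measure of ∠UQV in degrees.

1. ∠ULV = 49°  [△VLU]
2. ∠QLV = 49°  [U on ray LQ]
3. ∠LQV = 45°  [△VLQ]
4. ∠UQV = 45°  [U on ray QL]

∠UQV = 45°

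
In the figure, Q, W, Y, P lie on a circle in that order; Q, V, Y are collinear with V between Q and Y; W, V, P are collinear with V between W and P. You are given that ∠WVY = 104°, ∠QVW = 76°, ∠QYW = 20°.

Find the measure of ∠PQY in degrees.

∠PQY = 56°

1. ∠PVQ = 104°  [vertical angles at V]
2. ∠QPW = 20°  [same arc QW]
3. ∠PQY = 56°  [△QVP]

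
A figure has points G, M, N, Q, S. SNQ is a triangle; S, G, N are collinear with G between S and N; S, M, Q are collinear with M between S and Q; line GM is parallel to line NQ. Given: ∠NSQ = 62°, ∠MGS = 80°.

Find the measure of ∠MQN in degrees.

∠MQN = 38°

1. ∠GSM = 62°  [G on SN, M on SQ]
2. ∠GMS = 38°  [△SGM]
3. ∠GMQ = 142°  [linear pair at M on SQ]
4. ∠MQN = 38°  [GM∥NQ, co-interior at Q–M]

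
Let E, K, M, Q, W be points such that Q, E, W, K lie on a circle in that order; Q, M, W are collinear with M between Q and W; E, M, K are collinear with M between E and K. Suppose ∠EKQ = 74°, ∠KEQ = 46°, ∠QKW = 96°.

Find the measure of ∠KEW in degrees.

∠KEW = 38°

1. ∠KWQ = 46°  [same arc QK]
2. ∠KQW = 38°  [△QWK]
3. ∠KEW = 38°  [same arc WK]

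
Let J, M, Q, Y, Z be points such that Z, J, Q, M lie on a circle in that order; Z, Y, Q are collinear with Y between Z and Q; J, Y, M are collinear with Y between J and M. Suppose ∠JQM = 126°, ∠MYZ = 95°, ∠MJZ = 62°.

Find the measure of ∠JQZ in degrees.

∠JQZ = 64°

1. ∠JZM = 54°  [cyclic ZJQM, opposite ∠Z+∠Q]
2. ∠JMZ = 64°  [△ZJM]
3. ∠JQZ = 64°  [same arc ZJ]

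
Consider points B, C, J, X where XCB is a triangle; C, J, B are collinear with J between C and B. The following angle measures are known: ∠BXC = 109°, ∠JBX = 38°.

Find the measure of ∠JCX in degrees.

1. ∠CBX = 38°  [J on ray BC]
2. ∠BCX = 33°  [△XCB]
3. ∠JCX = 33°  [J on ray CB]

∠JCX = 33°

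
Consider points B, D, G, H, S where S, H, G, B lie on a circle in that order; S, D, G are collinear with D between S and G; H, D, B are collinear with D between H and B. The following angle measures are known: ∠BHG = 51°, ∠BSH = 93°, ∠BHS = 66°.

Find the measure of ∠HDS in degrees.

∠HDS = 72°

1. ∠BGH = 87°  [cyclic SHGB, opposite ∠S+∠G]
2. ∠BGS = 66°  [same arc SB]
3. ∠GBH = 42°  [△HGB]
4. ∠BDG = 72°  [△GDB]
5. ∠HDS = 72°  [vertical angles at D]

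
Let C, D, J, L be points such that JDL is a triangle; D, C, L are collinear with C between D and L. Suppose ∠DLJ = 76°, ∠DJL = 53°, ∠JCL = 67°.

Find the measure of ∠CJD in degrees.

1. ∠JDL = 51°  [△JDL]
2. ∠DCJ = 113°  [linear pair at C on DL]
3. ∠CDJ = 51°  [C on ray DL]
4. ∠CJD = 16°  [△JDC]

∠CJD = 16°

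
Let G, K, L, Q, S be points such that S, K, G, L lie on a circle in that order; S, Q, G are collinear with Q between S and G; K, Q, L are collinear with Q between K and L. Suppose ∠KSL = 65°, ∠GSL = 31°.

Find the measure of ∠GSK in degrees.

∠GSK = 34°

1. ∠KGL = 115°  [cyclic SKGL, opposite ∠S+∠G]
2. ∠GKL = 31°  [same arc GL]
3. ∠GLK = 34°  [△KGL]
4. ∠GSK = 34°  [same arc KG]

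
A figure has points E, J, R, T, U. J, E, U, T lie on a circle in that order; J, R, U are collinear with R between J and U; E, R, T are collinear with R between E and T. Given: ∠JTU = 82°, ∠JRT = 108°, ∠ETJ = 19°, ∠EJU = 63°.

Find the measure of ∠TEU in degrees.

∠TEU = 53°

1. ∠ERU = 108°  [vertical angles at R]
2. ∠EUJ = 19°  [same arc JE]
3. ∠TEU = 53°  [△ERU]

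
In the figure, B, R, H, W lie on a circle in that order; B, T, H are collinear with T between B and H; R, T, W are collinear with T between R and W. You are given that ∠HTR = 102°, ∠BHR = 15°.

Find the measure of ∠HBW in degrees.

∠HBW = 63°

1. ∠BTW = 102°  [vertical angles at T]
2. ∠BWR = 15°  [same arc BR]
3. ∠HBW = 63°  [△BTW]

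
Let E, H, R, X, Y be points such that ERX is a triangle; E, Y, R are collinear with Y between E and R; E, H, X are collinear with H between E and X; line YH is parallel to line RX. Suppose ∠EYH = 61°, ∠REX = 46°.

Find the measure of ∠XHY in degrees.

1. ∠ERX = 61°  [YH∥RX, corresponding at Y]
2. ∠EXR = 73°  [△ERX]
3. ∠EHY = 73°  [YH∥RX, corresponding at H]
4. ∠XHY = 107°  [linear pair at H on EX]

∠XHY = 107°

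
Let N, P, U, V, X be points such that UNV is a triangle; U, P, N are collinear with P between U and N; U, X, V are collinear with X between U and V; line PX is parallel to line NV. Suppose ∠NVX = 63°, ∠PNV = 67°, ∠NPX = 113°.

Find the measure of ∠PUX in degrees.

∠PUX = 50°

1. ∠NVU = 63°  [X on ray VU]
2. ∠UPX = 67°  [linear pair at P on UN]
3. ∠PXU = 63°  [PX∥NV, corresponding at X]
4. ∠PUX = 50°  [△UPX]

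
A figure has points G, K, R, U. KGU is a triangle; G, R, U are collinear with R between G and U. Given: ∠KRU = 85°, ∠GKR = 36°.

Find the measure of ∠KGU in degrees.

1. ∠GRK = 95°  [linear pair at R on GU]
2. ∠KGR = 49°  [△KGR]
3. ∠KGU = 49°  [R on ray GU]

∠KGU = 49°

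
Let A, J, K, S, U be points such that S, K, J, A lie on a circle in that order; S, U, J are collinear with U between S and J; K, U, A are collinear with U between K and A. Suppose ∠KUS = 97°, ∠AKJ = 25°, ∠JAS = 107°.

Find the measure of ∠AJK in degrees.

1. ∠AUJ = 97°  [vertical angles at U]
2. ∠ASJ = 25°  [same arc JA]
3. ∠AJS = 48°  [△SJA]
4. ∠JAK = 35°  [△JUA]
5. ∠AJK = 120°  [△KJA]

∠AJK = 120°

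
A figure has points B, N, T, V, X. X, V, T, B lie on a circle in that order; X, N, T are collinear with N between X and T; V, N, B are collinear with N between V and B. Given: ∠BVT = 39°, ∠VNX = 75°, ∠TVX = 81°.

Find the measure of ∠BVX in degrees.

∠BVX = 42°

1. ∠BXT = 39°  [same arc TB]
2. ∠TBX = 99°  [cyclic XVTB, opposite ∠V+∠B]
3. ∠BTX = 42°  [△XTB]
4. ∠BVX = 42°  [same arc XB]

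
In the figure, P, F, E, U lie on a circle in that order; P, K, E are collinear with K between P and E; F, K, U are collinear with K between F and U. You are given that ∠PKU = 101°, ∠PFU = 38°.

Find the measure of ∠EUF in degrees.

1. ∠EKU = 79°  [linear pair at K on PE]
2. ∠PEU = 38°  [same arc PU]
3. ∠EUF = 63°  [△EKU]

∠EUF = 63°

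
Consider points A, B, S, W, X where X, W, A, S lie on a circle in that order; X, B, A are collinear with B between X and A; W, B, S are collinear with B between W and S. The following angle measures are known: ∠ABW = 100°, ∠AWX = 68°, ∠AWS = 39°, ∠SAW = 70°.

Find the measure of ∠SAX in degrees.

∠SAX = 29°

1. ∠ASX = 112°  [cyclic XWAS, opposite ∠W+∠S]
2. ∠AXS = 39°  [same arc AS]
3. ∠SAX = 29°  [△XAS]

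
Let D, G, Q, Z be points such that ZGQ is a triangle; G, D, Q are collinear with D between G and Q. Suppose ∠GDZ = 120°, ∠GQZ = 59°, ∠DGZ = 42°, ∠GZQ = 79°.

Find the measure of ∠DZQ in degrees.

∠DZQ = 61°

1. ∠QDZ = 60°  [linear pair at D on GQ]
2. ∠DQZ = 59°  [D on ray QG]
3. ∠DZQ = 61°  [△ZDQ]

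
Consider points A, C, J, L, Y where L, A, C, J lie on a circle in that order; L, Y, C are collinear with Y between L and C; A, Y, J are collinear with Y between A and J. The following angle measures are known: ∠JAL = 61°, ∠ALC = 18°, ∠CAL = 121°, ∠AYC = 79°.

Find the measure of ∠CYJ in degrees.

∠CYJ = 101°

1. ∠JCL = 61°  [same arc LJ]
2. ∠AJC = 18°  [same arc AC]
3. ∠CYJ = 101°  [△CYJ]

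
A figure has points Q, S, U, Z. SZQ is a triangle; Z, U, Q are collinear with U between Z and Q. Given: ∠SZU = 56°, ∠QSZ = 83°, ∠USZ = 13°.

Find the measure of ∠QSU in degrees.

∠QSU = 70°

1. ∠SUZ = 111°  [△SZU]
2. ∠QZS = 56°  [U on ray ZQ]
3. ∠SQZ = 41°  [△SZQ]
4. ∠QUS = 69°  [linear pair at U on ZQ]
5. ∠SQU = 41°  [U on ray QZ]
6. ∠QSU = 70°  [△SUQ]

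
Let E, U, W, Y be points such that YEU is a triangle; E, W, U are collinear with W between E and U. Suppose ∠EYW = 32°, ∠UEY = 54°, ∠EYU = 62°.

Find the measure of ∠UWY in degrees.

1. ∠WEY = 54°  [W on ray EU]
2. ∠EWY = 94°  [△YEW]
3. ∠UWY = 86°  [linear pair at W on EU]

∠UWY = 86°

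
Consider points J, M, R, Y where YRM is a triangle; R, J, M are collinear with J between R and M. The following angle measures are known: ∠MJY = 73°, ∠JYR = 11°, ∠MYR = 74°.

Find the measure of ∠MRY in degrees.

∠MRY = 62°

1. ∠RJY = 107°  [linear pair at J on RM]
2. ∠JRY = 62°  [△YRJ]
3. ∠MRY = 62°  [J on ray RM]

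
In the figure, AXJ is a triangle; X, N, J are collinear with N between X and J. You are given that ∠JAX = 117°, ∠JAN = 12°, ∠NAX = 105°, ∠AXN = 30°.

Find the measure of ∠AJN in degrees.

∠AJN = 33°

1. ∠ANX = 45°  [△AXN]
2. ∠ANJ = 135°  [linear pair at N on XJ]
3. ∠AJN = 33°  [△ANJ]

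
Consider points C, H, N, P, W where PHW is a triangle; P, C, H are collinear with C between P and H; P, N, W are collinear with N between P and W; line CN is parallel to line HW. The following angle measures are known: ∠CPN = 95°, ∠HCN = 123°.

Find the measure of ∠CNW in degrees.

∠CNW = 152°

1. ∠NCP = 57°  [linear pair at C on PH]
2. ∠CNP = 28°  [△PCN]
3. ∠CNW = 152°  [linear pair at N on PW]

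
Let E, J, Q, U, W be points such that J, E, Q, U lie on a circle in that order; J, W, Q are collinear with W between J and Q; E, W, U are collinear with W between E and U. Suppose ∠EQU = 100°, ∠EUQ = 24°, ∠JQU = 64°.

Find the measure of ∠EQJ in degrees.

1. ∠EJU = 80°  [cyclic JEQU, opposite ∠J+∠Q]
2. ∠JEU = 64°  [same arc JU]
3. ∠EUJ = 36°  [△JEU]
4. ∠EQJ = 36°  [same arc JE]

∠EQJ = 36°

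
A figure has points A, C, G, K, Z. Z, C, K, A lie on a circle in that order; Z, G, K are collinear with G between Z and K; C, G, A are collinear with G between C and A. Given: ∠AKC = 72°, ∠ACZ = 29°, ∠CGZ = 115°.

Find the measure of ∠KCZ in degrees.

∠KCZ = 101°

1. ∠AZC = 108°  [cyclic ZCKA, opposite ∠Z+∠K]
2. ∠CAZ = 43°  [△ZCA]
3. ∠CZK = 36°  [△ZGC]
4. ∠CKZ = 43°  [same arc ZC]
5. ∠KCZ = 101°  [△ZCK]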